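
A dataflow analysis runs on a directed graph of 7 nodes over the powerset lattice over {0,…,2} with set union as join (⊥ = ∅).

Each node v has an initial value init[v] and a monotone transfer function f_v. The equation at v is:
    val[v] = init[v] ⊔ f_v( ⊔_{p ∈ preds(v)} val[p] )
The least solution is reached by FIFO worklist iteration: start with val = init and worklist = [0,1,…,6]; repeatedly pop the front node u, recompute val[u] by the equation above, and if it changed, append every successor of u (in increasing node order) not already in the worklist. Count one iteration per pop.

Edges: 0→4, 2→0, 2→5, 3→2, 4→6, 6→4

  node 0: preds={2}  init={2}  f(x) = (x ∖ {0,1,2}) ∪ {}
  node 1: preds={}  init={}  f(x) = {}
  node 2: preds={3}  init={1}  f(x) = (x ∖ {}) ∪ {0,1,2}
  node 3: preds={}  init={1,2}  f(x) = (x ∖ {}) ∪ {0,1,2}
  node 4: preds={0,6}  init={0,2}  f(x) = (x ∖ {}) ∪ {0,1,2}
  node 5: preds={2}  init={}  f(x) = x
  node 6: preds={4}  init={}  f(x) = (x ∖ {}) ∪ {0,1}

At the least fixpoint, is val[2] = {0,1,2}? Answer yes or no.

Trace (10 dequeues):
  [1] u=0 | in {1} | out {2} | ==
  [2] u=1 | in {} | out {} | ==
  [3] u=2 | in {1,2} | out {0,1,2} | prev {1} | push {0}
  [4] u=3 | in {} | out {0,1,2} | prev {1,2} | push {2}
  [5] u=4 | in {2} | out {0,1,2} | prev {0,2} | push {}
  [6] u=5 | in {0,1,2} | out {0,1,2} | prev {} | push {}
  [7] u=6 | in {0,1,2} | out {0,1,2} | prev {} | push {4}
  [8] u=0 | in {0,1,2} | out {2} | ==
  [9] u=2 | in {0,1,2} | out {0,1,2} | ==
  [10] u=4 | in {0,1,2} | out {0,1,2} | ==

Converged values:
  [0] {2}
  [1] {}
  [2] {0,1,2}
  [3] {0,1,2}
  [4] {0,1,2}
  [5] {0,1,2}
  [6] {0,1,2}

yes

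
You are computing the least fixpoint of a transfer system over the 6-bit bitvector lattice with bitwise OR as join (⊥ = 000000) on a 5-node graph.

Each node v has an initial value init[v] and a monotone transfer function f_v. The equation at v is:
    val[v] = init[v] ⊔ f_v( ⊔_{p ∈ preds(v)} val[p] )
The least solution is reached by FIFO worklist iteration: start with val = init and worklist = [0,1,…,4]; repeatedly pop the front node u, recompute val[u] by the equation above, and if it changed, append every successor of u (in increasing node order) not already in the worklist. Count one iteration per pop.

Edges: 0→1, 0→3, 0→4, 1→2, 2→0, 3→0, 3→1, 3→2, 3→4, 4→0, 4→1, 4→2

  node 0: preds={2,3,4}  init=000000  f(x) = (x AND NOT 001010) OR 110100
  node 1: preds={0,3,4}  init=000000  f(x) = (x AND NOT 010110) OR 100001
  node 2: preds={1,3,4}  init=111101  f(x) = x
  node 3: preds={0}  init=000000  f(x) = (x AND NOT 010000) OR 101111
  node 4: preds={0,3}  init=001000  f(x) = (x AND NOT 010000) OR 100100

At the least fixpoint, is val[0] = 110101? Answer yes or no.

yes

Iteration log — 9 steps:
  step 1. node 0  ⊔preds=111101  new=110101  old=000000  +wl: 
  step 2. node 1  ⊔preds=111101  new=101001  old=000000  +wl: 
  step 3. node 2  ⊔preds=101001  new=111101  stable
  step 4. node 3  ⊔preds=110101  new=101111  old=000000  +wl: 0,1,2
  step 5. node 4  ⊔preds=111111  new=101111  old=001000  +wl: 
  step 6. node 0  ⊔preds=111111  new=110101  stable
  step 7. node 1  ⊔preds=111111  new=101001  stable
  step 8. node 2  ⊔preds=101111  new=111111  old=111101  +wl: 0
  step 9. node 0  ⊔preds=111111  new=110101  stable

Least fixpoint reached:
  node 0: 110101
  node 1: 101001
  node 2: 111111
  node 3: 101111
  node 4: 101111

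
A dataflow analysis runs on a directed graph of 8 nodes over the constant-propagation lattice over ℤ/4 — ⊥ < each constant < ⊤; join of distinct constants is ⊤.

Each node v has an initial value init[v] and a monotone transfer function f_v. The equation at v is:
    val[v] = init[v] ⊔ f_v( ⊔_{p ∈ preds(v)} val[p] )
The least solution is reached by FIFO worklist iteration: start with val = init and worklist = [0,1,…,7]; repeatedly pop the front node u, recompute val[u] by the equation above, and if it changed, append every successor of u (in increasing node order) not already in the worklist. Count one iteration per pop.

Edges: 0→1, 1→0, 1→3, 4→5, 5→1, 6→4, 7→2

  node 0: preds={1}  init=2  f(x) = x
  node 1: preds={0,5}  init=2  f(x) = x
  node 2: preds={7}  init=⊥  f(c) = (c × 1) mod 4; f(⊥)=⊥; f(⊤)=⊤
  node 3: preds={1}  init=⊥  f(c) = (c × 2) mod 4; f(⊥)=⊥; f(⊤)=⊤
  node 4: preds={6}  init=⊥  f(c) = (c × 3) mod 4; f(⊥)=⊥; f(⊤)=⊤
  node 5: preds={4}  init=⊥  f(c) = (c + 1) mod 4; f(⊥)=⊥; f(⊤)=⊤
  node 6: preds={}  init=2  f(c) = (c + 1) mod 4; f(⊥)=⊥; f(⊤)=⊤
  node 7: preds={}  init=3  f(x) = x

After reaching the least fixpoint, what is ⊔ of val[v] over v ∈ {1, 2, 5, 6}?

⊤

Worklist (12 pops):
  #1 pop 0: in=2 → 2 (no change)
  #2 pop 1: in=2 → 2 (no change)
  #3 pop 2: in=3 → 3 (was ⊥); enqueue []
  #4 pop 3: in=2 → 0 (was ⊥); enqueue []
  #5 pop 4: in=2 → 2 (was ⊥); enqueue []
  #6 pop 5: in=2 → 3 (was ⊥); enqueue [1]
  #7 pop 6: in=⊥ → 2 (no change)
  #8 pop 7: in=⊥ → 3 (no change)
  #9 pop 1: in=⊤ → ⊤ (was 2); enqueue [0,3]
  #10 pop 0: in=⊤ → ⊤ (was 2); enqueue [1]
  #11 pop 3: in=⊤ → ⊤ (was 0); enqueue []
  #12 pop 1: in=⊤ → ⊤ (no change)

Fixpoint:
  val[0] = ⊤
  val[1] = ⊤
  val[2] = 3
  val[3] = ⊤
  val[4] = 2
  val[5] = 3
  val[6] = 2
  val[7] = 3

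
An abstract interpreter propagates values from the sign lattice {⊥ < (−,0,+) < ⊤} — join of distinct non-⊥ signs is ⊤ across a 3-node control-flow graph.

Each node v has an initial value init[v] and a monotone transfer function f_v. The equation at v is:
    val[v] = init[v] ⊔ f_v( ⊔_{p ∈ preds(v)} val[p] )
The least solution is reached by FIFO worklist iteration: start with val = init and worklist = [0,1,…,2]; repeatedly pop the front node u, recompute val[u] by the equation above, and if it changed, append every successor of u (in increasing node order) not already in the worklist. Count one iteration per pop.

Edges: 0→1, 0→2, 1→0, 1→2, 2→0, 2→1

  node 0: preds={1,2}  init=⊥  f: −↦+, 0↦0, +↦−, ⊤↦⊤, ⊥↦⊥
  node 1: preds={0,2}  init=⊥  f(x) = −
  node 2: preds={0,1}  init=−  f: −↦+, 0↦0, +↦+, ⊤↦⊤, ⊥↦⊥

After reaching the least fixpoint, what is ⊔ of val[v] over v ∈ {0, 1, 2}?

⊤

Iteration log — 6 steps:
  step 1. node 0  ⊔preds=−  new=+  old=⊥  +wl: 
  step 2. node 1  ⊔preds=⊤  new=−  old=⊥  +wl: 0
  step 3. node 2  ⊔preds=⊤  new=⊤  old=−  +wl: 1
  step 4. node 0  ⊔preds=⊤  new=⊤  old=+  +wl: 2
  step 5. node 1  ⊔preds=⊤  new=−  stable
  step 6. node 2  ⊔preds=⊤  new=⊤  stable

Least fixpoint reached:
  node 0: ⊤
  node 1: −
  node 2: ⊤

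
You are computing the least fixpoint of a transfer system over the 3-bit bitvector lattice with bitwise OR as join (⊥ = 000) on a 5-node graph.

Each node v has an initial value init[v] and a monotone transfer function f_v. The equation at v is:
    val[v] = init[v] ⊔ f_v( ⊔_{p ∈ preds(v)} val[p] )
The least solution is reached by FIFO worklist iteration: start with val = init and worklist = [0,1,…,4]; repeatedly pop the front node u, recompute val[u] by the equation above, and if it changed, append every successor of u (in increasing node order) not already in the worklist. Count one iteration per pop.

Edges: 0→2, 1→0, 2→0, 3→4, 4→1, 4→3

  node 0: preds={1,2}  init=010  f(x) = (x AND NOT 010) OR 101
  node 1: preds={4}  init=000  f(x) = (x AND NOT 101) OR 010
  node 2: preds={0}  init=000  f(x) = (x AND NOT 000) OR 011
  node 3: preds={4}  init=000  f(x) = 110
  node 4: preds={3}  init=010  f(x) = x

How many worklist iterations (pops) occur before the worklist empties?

8

Iteration log — 8 steps:
  step 1. node 0  ⊔preds=000  new=111  old=010  +wl: 
  step 2. node 1  ⊔preds=010  new=010  old=000  +wl: 0
  step 3. node 2  ⊔preds=111  new=111  old=000  +wl: 
  step 4. node 3  ⊔preds=010  new=110  old=000  +wl: 
  step 5. node 4  ⊔preds=110  new=110  old=010  +wl: 1,3
  step 6. node 0  ⊔preds=111  new=111  stable
  step 7. node 1  ⊔preds=110  new=010  stable
  step 8. node 3  ⊔preds=110  new=110  stable

Least fixpoint reached:
  node 0: 111
  node 1: 010
  node 2: 111
  node 3: 110
  node 4: 110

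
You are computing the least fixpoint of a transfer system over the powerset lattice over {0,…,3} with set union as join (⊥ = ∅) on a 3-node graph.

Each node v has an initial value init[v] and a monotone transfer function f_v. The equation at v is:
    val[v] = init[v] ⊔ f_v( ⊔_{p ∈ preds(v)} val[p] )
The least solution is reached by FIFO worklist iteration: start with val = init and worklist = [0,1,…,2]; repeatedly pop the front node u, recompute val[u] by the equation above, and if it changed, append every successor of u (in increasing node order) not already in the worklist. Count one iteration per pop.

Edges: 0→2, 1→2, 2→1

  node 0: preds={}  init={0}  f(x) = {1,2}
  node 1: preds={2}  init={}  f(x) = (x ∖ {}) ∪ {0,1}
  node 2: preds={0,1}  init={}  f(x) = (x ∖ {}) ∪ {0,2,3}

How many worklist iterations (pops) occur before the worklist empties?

Iteration log — 5 steps:
  step 1. node 0  ⊔preds={}  new={0,1,2}  old={0}  +wl: 
  step 2. node 1  ⊔preds={}  new={0,1}  old={}  +wl: 
  step 3. node 2  ⊔preds={0,1,2}  new={0,1,2,3}  old={}  +wl: 1
  step 4. node 1  ⊔preds={0,1,2,3}  new={0,1,2,3}  old={0,1}  +wl: 2
  step 5. node 2  ⊔preds={0,1,2,3}  new={0,1,2,3}  stable

Least fixpoint reached:
  node 0: {0,1,2}
  node 1: {0,1,2,3}
  node 2: {0,1,2,3}

5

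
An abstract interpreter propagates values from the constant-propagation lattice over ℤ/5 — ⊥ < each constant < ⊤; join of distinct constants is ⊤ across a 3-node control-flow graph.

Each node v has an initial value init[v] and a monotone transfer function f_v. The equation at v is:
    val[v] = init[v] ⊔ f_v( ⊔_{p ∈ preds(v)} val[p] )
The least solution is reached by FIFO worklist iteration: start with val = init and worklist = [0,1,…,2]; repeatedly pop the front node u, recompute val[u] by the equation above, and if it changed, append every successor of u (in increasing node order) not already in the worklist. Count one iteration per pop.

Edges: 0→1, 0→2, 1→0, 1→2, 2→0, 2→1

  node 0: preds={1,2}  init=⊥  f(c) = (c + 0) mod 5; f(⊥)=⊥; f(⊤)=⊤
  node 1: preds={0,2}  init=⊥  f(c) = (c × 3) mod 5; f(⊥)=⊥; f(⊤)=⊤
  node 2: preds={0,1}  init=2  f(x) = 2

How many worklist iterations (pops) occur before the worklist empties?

7

Worklist (7 pops):
  #1 pop 0: in=2 → 2 (was ⊥); enqueue []
  #2 pop 1: in=2 → 1 (was ⊥); enqueue [0]
  #3 pop 2: in=⊤ → 2 (no change)
  #4 pop 0: in=⊤ → ⊤ (was 2); enqueue [1,2]
  #5 pop 1: in=⊤ → ⊤ (was 1); enqueue [0]
  #6 pop 2: in=⊤ → 2 (no change)
  #7 pop 0: in=⊤ → ⊤ (no change)

Fixpoint:
  val[0] = ⊤
  val[1] = ⊤
  val[2] = 2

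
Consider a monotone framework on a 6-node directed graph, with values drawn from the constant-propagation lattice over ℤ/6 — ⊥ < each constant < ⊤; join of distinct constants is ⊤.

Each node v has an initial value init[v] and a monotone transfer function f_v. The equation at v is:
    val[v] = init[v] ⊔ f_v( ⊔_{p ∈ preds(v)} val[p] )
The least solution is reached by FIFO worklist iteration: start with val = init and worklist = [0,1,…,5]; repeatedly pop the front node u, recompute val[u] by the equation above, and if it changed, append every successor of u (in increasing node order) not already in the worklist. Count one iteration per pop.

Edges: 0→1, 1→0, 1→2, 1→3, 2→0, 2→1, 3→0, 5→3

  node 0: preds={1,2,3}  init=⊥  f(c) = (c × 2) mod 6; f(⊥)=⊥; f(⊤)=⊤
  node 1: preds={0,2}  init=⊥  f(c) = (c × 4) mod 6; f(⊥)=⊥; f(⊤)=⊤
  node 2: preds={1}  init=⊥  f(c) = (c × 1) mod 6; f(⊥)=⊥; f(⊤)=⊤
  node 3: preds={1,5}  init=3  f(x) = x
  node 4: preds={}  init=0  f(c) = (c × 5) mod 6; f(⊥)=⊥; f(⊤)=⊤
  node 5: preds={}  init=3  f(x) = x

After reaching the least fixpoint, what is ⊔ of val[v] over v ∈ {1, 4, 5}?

⊤

Worklist (13 pops):
  #1 pop 0: in=3 → 0 (was ⊥); enqueue []
  #2 pop 1: in=0 → 0 (was ⊥); enqueue [0]
  #3 pop 2: in=0 → 0 (was ⊥); enqueue [1]
  #4 pop 3: in=⊤ → ⊤ (was 3); enqueue []
  #5 pop 4: in=⊥ → 0 (no change)
  #6 pop 5: in=⊥ → 3 (no change)
  #7 pop 0: in=⊤ → ⊤ (was 0); enqueue []
  #8 pop 1: in=⊤ → ⊤ (was 0); enqueue [0,2,3]
  #9 pop 0: in=⊤ → ⊤ (no change)
  #10 pop 2: in=⊤ → ⊤ (was 0); enqueue [0,1]
  #11 pop 3: in=⊤ → ⊤ (no change)
  #12 pop 0: in=⊤ → ⊤ (no change)
  #13 pop 1: in=⊤ → ⊤ (no change)

Fixpoint:
  val[0] = ⊤
  val[1] = ⊤
  val[2] = ⊤
  val[3] = ⊤
  val[4] = 0
  val[5] = 3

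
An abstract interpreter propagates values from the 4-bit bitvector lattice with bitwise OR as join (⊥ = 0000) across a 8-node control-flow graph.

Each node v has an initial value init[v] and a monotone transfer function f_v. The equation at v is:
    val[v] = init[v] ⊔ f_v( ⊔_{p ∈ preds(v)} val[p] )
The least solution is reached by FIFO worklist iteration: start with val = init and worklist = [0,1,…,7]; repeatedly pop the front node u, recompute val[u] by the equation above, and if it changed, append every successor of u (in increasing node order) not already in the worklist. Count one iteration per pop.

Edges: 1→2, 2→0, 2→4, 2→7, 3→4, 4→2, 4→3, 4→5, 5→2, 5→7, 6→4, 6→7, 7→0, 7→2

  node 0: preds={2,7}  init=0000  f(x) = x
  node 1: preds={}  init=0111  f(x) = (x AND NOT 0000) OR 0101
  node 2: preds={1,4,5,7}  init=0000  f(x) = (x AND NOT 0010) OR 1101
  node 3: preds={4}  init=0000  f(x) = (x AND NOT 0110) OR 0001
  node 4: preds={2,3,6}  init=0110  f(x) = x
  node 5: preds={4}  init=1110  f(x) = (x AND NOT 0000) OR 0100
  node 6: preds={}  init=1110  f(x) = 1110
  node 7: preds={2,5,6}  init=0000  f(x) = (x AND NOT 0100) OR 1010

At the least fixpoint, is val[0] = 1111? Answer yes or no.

Iteration log — 12 steps:
  step 1. node 0  ⊔preds=0000  new=0000  stable
  step 2. node 1  ⊔preds=0000  new=0111  stable
  step 3. node 2  ⊔preds=1111  new=1101  old=0000  +wl: 0
  step 4. node 3  ⊔preds=0110  new=0001  old=0000  +wl: 
  step 5. node 4  ⊔preds=1111  new=1111  old=0110  +wl: 2,3
  step 6. node 5  ⊔preds=1111  new=1111  old=1110  +wl: 
  step 7. node 6  ⊔preds=0000  new=1110  stable
  step 8. node 7  ⊔preds=1111  new=1011  old=0000  +wl: 
  step 9. node 0  ⊔preds=1111  new=1111  old=0000  +wl: 
  step 10. node 2  ⊔preds=1111  new=1101  stable
  step 11. node 3  ⊔preds=1111  new=1001  old=0001  +wl: 4
  step 12. node 4  ⊔preds=1111  new=1111  stable

Least fixpoint reached:
  node 0: 1111
  node 1: 0111
  node 2: 1101
  node 3: 1001
  node 4: 1111
  node 5: 1111
  node 6: 1110
  node 7: 1011

yes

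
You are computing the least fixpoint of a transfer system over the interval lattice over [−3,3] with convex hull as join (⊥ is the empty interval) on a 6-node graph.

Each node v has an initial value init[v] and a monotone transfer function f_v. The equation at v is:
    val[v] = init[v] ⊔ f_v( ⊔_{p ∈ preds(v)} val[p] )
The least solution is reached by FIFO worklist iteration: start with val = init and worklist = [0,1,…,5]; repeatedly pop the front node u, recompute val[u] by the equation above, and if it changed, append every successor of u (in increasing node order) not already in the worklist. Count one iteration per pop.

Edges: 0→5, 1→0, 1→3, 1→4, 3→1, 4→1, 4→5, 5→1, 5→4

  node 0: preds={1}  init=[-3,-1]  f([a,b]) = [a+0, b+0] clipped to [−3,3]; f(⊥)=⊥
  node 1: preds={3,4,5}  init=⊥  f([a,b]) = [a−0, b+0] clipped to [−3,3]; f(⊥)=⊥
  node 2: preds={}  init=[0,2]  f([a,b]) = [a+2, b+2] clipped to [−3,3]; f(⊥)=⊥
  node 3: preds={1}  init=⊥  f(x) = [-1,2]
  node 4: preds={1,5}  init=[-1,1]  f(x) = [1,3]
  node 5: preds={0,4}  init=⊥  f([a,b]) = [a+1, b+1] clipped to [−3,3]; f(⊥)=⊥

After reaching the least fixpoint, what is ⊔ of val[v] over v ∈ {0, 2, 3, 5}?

Trace (13 dequeues):
  [1] u=0 | in ⊥ | out [-3,-1] | ==
  [2] u=1 | in [-1,1] | out [-1,1] | prev ⊥ | push {0}
  [3] u=2 | in ⊥ | out [0,2] | ==
  [4] u=3 | in [-1,1] | out [-1,2] | prev ⊥ | push {1}
  [5] u=4 | in [-1,1] | out [-1,3] | prev [-1,1] | push {}
  [6] u=5 | in [-3,3] | out [-2,3] | prev ⊥ | push {4}
  [7] u=0 | in [-1,1] | out [-3,1] | prev [-3,-1] | push {5}
  [8] u=1 | in [-2,3] | out [-2,3] | prev [-1,1] | push {0,3}
  [9] u=4 | in [-2,3] | out [-1,3] | ==
  [10] u=5 | in [-3,3] | out [-2,3] | ==
  [11] u=0 | in [-2,3] | out [-3,3] | prev [-3,1] | push {5}
  [12] u=3 | in [-2,3] | out [-1,2] | ==
  [13] u=5 | in [-3,3] | out [-2,3] | ==

Converged values:
  [0] [-3,3]
  [1] [-2,3]
  [2] [0,2]
  [3] [-1,2]
  [4] [-1,3]
  [5] [-2,3]

[-3,3]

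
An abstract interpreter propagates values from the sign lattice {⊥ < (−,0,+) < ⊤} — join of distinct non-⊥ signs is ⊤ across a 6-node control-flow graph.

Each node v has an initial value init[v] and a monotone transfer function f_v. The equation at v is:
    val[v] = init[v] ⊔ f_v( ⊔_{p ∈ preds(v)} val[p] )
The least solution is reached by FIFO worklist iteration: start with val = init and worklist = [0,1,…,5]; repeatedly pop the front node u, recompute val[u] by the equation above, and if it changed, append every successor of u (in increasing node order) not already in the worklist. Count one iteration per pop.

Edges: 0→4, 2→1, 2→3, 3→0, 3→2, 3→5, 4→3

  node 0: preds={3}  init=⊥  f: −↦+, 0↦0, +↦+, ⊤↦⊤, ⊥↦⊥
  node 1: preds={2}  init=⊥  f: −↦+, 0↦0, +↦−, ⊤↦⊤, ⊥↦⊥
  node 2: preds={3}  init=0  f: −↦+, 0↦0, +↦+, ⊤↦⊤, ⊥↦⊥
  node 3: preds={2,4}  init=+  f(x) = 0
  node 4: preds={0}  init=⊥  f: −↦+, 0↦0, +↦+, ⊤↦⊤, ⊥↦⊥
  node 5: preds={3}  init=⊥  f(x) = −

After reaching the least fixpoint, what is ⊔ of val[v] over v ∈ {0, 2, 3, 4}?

⊤

Trace (12 dequeues):
  [1] u=0 | in + | out + | prev ⊥ | push {}
  [2] u=1 | in 0 | out 0 | prev ⊥ | push {}
  [3] u=2 | in + | out ⊤ | prev 0 | push {1}
  [4] u=3 | in ⊤ | out ⊤ | prev + | push {0,2}
  [5] u=4 | in + | out + | prev ⊥ | push {3}
  [6] u=5 | in ⊤ | out − | prev ⊥ | push {}
  [7] u=1 | in ⊤ | out ⊤ | prev 0 | push {}
  [8] u=0 | in ⊤ | out ⊤ | prev + | push {4}
  [9] u=2 | in ⊤ | out ⊤ | ==
  [10] u=3 | in ⊤ | out ⊤ | ==
  [11] u=4 | in ⊤ | out ⊤ | prev + | push {3}
  [12] u=3 | in ⊤ | out ⊤ | ==

Converged values:
  [0] ⊤
  [1] ⊤
  [2] ⊤
  [3] ⊤
  [4] ⊤
  [5] −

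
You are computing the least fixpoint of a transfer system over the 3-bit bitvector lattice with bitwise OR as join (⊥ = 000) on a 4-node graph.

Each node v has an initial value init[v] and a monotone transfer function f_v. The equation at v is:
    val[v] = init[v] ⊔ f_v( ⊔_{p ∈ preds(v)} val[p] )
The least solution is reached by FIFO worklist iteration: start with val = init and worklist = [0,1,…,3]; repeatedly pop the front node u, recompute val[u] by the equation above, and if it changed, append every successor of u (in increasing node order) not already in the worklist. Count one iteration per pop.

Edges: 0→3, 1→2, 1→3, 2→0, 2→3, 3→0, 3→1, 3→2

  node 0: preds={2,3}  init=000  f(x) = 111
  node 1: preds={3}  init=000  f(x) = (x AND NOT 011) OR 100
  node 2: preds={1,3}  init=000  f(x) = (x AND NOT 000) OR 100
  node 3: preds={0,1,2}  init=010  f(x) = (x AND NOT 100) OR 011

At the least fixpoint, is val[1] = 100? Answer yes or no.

yes

Iteration log — 9 steps:
  step 1. node 0  ⊔preds=010  new=111  old=000  +wl: 
  step 2. node 1  ⊔preds=010  new=100  old=000  +wl: 
  step 3. node 2  ⊔preds=110  new=110  old=000  +wl: 0
  step 4. node 3  ⊔preds=111  new=011  old=010  +wl: 1,2
  step 5. node 0  ⊔preds=111  new=111  stable
  step 6. node 1  ⊔preds=011  new=100  stable
  step 7. node 2  ⊔preds=111  new=111  old=110  +wl: 0,3
  step 8. node 0  ⊔preds=111  new=111  stable
  step 9. node 3  ⊔preds=111  new=011  stable

Least fixpoint reached:
  node 0: 111
  node 1: 100
  node 2: 111
  node 3: 011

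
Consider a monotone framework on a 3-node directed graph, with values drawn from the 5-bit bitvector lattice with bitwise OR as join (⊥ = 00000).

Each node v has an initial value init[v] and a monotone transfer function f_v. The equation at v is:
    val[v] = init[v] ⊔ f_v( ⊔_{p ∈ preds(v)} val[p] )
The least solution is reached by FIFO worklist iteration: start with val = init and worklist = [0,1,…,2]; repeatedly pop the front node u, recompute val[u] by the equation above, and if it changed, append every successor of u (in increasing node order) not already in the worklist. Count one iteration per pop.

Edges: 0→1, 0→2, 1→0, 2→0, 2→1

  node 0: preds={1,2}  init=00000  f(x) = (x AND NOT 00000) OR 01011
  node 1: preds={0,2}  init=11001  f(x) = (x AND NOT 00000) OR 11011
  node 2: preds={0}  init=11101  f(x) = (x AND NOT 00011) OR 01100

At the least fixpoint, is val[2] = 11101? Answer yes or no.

yes

Iteration log — 4 steps:
  step 1. node 0  ⊔preds=11101  new=11111  old=00000  +wl: 
  step 2. node 1  ⊔preds=11111  new=11111  old=11001  +wl: 0
  step 3. node 2  ⊔preds=11111  new=11101  stable
  step 4. node 0  ⊔preds=11111  new=11111  stable

Least fixpoint reached:
  node 0: 11111
  node 1: 11111
  node 2: 11101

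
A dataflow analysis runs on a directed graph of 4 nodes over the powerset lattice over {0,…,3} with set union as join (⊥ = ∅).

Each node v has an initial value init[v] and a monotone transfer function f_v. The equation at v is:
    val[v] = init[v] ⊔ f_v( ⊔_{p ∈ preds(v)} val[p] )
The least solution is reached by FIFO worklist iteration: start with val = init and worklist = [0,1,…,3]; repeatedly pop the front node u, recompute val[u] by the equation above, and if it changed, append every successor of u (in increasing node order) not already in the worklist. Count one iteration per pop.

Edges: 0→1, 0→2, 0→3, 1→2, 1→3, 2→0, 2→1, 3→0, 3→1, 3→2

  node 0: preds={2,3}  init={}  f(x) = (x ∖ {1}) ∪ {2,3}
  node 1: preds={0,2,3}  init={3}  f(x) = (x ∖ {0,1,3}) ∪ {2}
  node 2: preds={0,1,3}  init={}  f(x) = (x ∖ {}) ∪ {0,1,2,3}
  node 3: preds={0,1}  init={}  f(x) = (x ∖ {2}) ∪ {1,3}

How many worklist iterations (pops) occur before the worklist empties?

11

Trace (11 dequeues):
  [1] u=0 | in {} | out {2,3} | prev {} | push {}
  [2] u=1 | in {2,3} | out {2,3} | prev {3} | push {}
  [3] u=2 | in {2,3} | out {0,1,2,3} | prev {} | push {0,1}
  [4] u=3 | in {2,3} | out {1,3} | prev {} | push {2}
  [5] u=0 | in {0,1,2,3} | out {0,2,3} | prev {2,3} | push {3}
  [6] u=1 | in {0,1,2,3} | out {2,3} | ==
  [7] u=2 | in {0,1,2,3} | out {0,1,2,3} | ==
  [8] u=3 | in {0,2,3} | out {0,1,3} | prev {1,3} | push {0,1,2}
  [9] u=0 | in {0,1,2,3} | out {0,2,3} | ==
  [10] u=1 | in {0,1,2,3} | out {2,3} | ==
  [11] u=2 | in {0,1,2,3} | out {0,1,2,3} | ==

Converged values:
  [0] {0,2,3}
  [1] {2,3}
  [2] {0,1,2,3}
  [3] {0,1,3}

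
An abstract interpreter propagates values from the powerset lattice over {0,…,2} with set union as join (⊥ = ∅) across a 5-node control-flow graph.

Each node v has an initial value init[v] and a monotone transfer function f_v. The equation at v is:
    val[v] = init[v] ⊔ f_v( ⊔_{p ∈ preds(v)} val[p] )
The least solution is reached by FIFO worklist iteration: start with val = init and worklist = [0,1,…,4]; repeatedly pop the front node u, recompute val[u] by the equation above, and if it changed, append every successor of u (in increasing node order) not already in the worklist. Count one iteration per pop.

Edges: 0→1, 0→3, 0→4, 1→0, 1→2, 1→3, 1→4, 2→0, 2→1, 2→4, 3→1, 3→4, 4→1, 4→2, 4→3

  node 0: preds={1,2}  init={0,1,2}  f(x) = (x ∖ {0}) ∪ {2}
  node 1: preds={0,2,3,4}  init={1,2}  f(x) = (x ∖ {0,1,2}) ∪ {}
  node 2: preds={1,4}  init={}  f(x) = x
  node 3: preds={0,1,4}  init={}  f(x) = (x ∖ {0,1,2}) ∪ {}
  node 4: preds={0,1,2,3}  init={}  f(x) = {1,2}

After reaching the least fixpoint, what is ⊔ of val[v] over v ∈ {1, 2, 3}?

Iteration log — 9 steps:
  step 1. node 0  ⊔preds={1,2}  new={0,1,2}  stable
  step 2. node 1  ⊔preds={0,1,2}  new={1,2}  stable
  step 3. node 2  ⊔preds={1,2}  new={1,2}  old={}  +wl: 0,1
  step 4. node 3  ⊔preds={0,1,2}  new={}  stable
  step 5. node 4  ⊔preds={0,1,2}  new={1,2}  old={}  +wl: 2,3
  step 6. node 0  ⊔preds={1,2}  new={0,1,2}  stable
  step 7. node 1  ⊔preds={0,1,2}  new={1,2}  stable
  step 8. node 2  ⊔preds={1,2}  new={1,2}  stable
  step 9. node 3  ⊔preds={0,1,2}  new={}  stable

Least fixpoint reached:
  node 0: {0,1,2}
  node 1: {1,2}
  node 2: {1,2}
  node 3: {}
  node 4: {1,2}

{1,2}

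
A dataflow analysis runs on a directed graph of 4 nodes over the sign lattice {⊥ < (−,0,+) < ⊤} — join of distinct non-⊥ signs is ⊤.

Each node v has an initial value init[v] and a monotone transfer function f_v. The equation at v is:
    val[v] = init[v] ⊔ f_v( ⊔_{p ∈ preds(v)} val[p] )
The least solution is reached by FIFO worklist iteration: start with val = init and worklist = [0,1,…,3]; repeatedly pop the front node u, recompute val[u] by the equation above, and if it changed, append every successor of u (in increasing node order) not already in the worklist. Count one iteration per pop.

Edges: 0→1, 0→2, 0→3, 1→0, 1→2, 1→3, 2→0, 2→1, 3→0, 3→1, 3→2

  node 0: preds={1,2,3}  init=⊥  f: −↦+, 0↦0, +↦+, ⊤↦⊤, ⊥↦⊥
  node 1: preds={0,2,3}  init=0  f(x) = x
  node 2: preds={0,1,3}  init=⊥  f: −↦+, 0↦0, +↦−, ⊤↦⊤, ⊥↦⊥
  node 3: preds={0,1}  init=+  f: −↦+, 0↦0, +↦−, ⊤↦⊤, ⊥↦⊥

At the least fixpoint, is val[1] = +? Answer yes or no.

no

Iteration log — 7 steps:
  step 1. node 0  ⊔preds=⊤  new=⊤  old=⊥  +wl: 
  step 2. node 1  ⊔preds=⊤  new=⊤  old=0  +wl: 0
  step 3. node 2  ⊔preds=⊤  new=⊤  old=⊥  +wl: 1
  step 4. node 3  ⊔preds=⊤  new=⊤  old=+  +wl: 2
  step 5. node 0  ⊔preds=⊤  new=⊤  stable
  step 6. node 1  ⊔preds=⊤  new=⊤  stable
  step 7. node 2  ⊔preds=⊤  new=⊤  stable

Least fixpoint reached:
  node 0: ⊤
  node 1: ⊤
  node 2: ⊤
  node 3: ⊤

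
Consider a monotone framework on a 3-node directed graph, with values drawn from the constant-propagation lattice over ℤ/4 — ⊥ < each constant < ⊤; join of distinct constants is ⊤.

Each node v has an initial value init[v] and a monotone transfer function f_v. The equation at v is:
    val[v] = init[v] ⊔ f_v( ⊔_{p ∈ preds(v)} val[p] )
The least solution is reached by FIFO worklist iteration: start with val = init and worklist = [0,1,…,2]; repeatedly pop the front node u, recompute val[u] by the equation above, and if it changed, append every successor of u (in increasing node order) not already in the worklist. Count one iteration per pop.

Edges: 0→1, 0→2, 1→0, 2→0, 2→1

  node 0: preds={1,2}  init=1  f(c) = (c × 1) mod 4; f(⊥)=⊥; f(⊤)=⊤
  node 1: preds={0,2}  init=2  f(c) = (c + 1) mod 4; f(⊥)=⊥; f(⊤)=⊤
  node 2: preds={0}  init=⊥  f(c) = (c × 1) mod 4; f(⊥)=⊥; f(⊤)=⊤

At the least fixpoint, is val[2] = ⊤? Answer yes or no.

yes

Iteration log — 5 steps:
  step 1. node 0  ⊔preds=2  new=⊤  old=1  +wl: 
  step 2. node 1  ⊔preds=⊤  new=⊤  old=2  +wl: 0
  step 3. node 2  ⊔preds=⊤  new=⊤  old=⊥  +wl: 1
  step 4. node 0  ⊔preds=⊤  new=⊤  stable
  step 5. node 1  ⊔preds=⊤  new=⊤  stable

Least fixpoint reached:
  node 0: ⊤
  node 1: ⊤
  node 2: ⊤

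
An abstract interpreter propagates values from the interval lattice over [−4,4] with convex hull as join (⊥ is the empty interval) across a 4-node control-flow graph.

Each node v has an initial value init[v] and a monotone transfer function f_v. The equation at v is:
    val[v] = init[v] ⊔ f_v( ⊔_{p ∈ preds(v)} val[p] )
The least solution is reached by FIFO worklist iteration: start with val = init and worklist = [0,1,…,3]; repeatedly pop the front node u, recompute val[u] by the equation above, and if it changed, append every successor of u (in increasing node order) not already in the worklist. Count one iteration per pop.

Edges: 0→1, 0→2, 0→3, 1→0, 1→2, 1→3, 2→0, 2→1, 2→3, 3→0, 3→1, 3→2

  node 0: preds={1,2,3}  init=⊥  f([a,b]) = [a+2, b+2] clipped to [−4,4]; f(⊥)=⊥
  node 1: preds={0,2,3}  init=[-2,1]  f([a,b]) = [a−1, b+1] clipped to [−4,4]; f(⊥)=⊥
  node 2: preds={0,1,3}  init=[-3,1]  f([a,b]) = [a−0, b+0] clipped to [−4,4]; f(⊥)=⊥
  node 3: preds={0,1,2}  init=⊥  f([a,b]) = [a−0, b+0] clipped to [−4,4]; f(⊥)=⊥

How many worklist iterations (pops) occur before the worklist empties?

8

Trace (8 dequeues):
  [1] u=0 | in [-3,1] | out [-1,3] | prev ⊥ | push {}
  [2] u=1 | in [-3,3] | out [-4,4] | prev [-2,1] | push {0}
  [3] u=2 | in [-4,4] | out [-4,4] | prev [-3,1] | push {1}
  [4] u=3 | in [-4,4] | out [-4,4] | prev ⊥ | push {2}
  [5] u=0 | in [-4,4] | out [-2,4] | prev [-1,3] | push {3}
  [6] u=1 | in [-4,4] | out [-4,4] | ==
  [7] u=2 | in [-4,4] | out [-4,4] | ==
  [8] u=3 | in [-4,4] | out [-4,4] | ==

Converged values:
  [0] [-2,4]
  [1] [-4,4]
  [2] [-4,4]
  [3] [-4,4]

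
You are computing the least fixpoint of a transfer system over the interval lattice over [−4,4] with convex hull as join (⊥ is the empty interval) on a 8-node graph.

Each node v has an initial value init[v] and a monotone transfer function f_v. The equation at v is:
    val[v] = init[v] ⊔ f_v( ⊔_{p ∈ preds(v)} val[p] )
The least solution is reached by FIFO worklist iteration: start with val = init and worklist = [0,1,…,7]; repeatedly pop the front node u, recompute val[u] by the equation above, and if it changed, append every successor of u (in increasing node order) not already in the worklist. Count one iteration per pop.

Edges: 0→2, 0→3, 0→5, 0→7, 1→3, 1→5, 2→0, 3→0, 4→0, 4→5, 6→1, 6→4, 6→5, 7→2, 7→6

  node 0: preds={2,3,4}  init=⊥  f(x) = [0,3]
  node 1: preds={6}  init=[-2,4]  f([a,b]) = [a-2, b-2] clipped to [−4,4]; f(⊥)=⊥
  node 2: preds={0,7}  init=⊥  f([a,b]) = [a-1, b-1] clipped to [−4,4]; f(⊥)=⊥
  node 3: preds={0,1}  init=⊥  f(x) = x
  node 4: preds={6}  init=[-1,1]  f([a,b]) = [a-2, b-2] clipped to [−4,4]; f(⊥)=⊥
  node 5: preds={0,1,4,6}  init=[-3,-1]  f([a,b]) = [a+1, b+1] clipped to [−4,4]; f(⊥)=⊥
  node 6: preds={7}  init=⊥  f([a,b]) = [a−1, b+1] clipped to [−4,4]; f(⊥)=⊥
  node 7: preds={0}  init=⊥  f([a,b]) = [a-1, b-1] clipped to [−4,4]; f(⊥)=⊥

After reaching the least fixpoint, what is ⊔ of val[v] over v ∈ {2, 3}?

[-4,4]

Iteration log — 17 steps:
  step 1. node 0  ⊔preds=[-1,1]  new=[0,3]  old=⊥  +wl: 
  step 2. node 1  ⊔preds=⊥  new=[-2,4]  stable
  step 3. node 2  ⊔preds=[0,3]  new=[-1,2]  old=⊥  +wl: 0
  step 4. node 3  ⊔preds=[-2,4]  new=[-2,4]  old=⊥  +wl: 
  step 5. node 4  ⊔preds=⊥  new=[-1,1]  stable
  step 6. node 5  ⊔preds=[-2,4]  new=[-3,4]  old=[-3,-1]  +wl: 
  step 7. node 6  ⊔preds=⊥  new=⊥  stable
  step 8. node 7  ⊔preds=[0,3]  new=[-1,2]  old=⊥  +wl: 2,6
  step 9. node 0  ⊔preds=[-2,4]  new=[0,3]  stable
  step 10. node 2  ⊔preds=[-1,3]  new=[-2,2]  old=[-1,2]  +wl: 0
  step 11. node 6  ⊔preds=[-1,2]  new=[-2,3]  old=⊥  +wl: 1,4,5
  step 12. node 0  ⊔preds=[-2,4]  new=[0,3]  stable
  step 13. node 1  ⊔preds=[-2,3]  new=[-4,4]  old=[-2,4]  +wl: 3
  step 14. node 4  ⊔preds=[-2,3]  new=[-4,1]  old=[-1,1]  +wl: 0
  step 15. node 5  ⊔preds=[-4,4]  new=[-3,4]  stable
  step 16. node 3  ⊔preds=[-4,4]  new=[-4,4]  old=[-2,4]  +wl: 
  step 17. node 0  ⊔preds=[-4,4]  new=[0,3]  stable

Least fixpoint reached:
  node 0: [0,3]
  node 1: [-4,4]
  node 2: [-2,2]
  node 3: [-4,4]
  node 4: [-4,1]
  node 5: [-3,4]
  node 6: [-2,3]
  node 7: [-1,2]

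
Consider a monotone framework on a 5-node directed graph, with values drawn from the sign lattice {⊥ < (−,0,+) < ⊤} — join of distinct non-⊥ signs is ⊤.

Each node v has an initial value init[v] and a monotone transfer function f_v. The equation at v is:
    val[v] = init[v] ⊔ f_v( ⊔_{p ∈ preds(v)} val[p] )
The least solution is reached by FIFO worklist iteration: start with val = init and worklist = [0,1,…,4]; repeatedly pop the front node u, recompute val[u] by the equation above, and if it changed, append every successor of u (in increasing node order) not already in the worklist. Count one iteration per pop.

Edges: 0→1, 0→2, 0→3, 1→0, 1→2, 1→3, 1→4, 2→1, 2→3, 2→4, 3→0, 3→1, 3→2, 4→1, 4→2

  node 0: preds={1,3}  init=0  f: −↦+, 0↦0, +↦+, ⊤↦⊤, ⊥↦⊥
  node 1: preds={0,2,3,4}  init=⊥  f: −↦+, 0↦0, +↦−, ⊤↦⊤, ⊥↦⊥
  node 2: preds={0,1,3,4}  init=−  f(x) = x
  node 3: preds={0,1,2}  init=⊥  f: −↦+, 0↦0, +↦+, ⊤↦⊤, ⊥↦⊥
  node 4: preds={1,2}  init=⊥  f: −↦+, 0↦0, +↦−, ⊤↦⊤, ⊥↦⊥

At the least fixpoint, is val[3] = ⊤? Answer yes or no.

yes

Iteration log — 9 steps:
  step 1. node 0  ⊔preds=⊥  new=0  stable
  step 2. node 1  ⊔preds=⊤  new=⊤  old=⊥  +wl: 0
  step 3. node 2  ⊔preds=⊤  new=⊤  old=−  +wl: 1
  step 4. node 3  ⊔preds=⊤  new=⊤  old=⊥  +wl: 2
  step 5. node 4  ⊔preds=⊤  new=⊤  old=⊥  +wl: 
  step 6. node 0  ⊔preds=⊤  new=⊤  old=0  +wl: 3
  step 7. node 1  ⊔preds=⊤  new=⊤  stable
  step 8. node 2  ⊔preds=⊤  new=⊤  stable
  step 9. node 3  ⊔preds=⊤  new=⊤  stable

Least fixpoint reached:
  node 0: ⊤
  node 1: ⊤
  node 2: ⊤
  node 3: ⊤
  node 4: ⊤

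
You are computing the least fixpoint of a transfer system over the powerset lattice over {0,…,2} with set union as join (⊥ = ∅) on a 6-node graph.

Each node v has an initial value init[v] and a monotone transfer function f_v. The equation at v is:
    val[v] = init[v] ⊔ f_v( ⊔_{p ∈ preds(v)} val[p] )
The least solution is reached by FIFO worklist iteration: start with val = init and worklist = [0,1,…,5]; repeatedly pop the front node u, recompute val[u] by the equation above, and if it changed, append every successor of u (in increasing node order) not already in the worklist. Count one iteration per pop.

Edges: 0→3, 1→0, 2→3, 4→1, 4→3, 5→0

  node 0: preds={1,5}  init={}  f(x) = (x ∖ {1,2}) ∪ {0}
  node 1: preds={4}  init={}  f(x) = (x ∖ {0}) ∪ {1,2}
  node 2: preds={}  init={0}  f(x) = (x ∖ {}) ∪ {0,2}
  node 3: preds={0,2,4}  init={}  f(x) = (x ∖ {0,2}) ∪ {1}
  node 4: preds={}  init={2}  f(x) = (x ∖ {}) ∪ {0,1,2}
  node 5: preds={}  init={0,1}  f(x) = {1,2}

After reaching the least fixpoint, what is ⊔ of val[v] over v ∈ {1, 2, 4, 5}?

{0,1,2}

Worklist (9 pops):
  #1 pop 0: in={0,1} → {0} (was {}); enqueue []
  #2 pop 1: in={2} → {1,2} (was {}); enqueue [0]
  #3 pop 2: in={} → {0,2} (was {0}); enqueue []
  #4 pop 3: in={0,2} → {1} (was {}); enqueue []
  #5 pop 4: in={} → {0,1,2} (was {2}); enqueue [1,3]
  #6 pop 5: in={} → {0,1,2} (was {0,1}); enqueue []
  #7 pop 0: in={0,1,2} → {0} (no change)
  #8 pop 1: in={0,1,2} → {1,2} (no change)
  #9 pop 3: in={0,1,2} → {1} (no change)

Fixpoint:
  val[0] = {0}
  val[1] = {1,2}
  val[2] = {0,2}
  val[3] = {1}
  val[4] = {0,1,2}
  val[5] = {0,1,2}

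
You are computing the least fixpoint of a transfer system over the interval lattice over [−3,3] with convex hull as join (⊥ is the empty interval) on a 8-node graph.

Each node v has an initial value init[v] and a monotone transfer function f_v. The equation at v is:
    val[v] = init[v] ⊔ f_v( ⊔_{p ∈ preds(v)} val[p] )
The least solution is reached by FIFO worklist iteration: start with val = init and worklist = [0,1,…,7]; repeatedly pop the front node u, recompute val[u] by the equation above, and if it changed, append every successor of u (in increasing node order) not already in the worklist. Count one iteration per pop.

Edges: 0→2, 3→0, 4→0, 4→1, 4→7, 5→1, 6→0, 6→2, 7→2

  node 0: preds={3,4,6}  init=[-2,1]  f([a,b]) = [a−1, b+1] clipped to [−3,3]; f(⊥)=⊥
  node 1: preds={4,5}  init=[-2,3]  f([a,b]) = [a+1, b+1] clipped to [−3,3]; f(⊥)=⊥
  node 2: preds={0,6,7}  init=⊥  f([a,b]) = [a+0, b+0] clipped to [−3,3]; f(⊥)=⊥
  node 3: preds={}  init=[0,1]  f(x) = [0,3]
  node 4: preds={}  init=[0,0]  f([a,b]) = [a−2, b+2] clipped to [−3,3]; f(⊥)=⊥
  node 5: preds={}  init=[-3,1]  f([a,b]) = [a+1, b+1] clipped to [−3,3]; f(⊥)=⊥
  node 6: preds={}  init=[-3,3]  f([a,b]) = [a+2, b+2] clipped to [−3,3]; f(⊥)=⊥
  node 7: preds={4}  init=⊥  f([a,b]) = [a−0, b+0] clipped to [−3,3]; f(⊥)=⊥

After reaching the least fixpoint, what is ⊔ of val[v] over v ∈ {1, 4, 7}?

[-2,3]

Iteration log — 10 steps:
  step 1. node 0  ⊔preds=[-3,3]  new=[-3,3]  old=[-2,1]  +wl: 
  step 2. node 1  ⊔preds=[-3,1]  new=[-2,3]  stable
  step 3. node 2  ⊔preds=[-3,3]  new=[-3,3]  old=⊥  +wl: 
  step 4. node 3  ⊔preds=⊥  new=[0,3]  old=[0,1]  +wl: 0
  step 5. node 4  ⊔preds=⊥  new=[0,0]  stable
  step 6. node 5  ⊔preds=⊥  new=[-3,1]  stable
  step 7. node 6  ⊔preds=⊥  new=[-3,3]  stable
  step 8. node 7  ⊔preds=[0,0]  new=[0,0]  old=⊥  +wl: 2
  step 9. node 0  ⊔preds=[-3,3]  new=[-3,3]  stable
  step 10. node 2  ⊔preds=[-3,3]  new=[-3,3]  stable

Least fixpoint reached:
  node 0: [-3,3]
  node 1: [-2,3]
  node 2: [-3,3]
  node 3: [0,3]
  node 4: [0,0]
  node 5: [-3,1]
  node 6: [-3,3]
  node 7: [0,0]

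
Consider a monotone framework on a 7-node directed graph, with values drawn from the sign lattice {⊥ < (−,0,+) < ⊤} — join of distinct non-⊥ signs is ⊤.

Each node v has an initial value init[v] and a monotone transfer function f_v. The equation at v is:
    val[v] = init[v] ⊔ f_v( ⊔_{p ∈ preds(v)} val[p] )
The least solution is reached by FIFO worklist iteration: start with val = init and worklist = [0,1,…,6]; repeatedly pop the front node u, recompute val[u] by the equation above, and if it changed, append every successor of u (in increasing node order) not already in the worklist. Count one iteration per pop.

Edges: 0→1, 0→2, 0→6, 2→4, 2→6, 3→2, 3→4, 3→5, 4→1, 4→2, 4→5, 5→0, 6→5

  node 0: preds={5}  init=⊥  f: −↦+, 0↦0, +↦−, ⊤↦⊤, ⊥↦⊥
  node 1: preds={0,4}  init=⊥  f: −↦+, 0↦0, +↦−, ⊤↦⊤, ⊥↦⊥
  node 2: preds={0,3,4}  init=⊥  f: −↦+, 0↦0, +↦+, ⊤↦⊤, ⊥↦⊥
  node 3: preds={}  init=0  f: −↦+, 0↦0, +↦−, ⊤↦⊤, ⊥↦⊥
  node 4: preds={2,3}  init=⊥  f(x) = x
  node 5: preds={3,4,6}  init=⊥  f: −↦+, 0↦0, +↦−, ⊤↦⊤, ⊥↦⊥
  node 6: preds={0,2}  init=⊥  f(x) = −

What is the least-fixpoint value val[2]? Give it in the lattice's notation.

⊤

Trace (22 dequeues):
  [1] u=0 | in ⊥ | out ⊥ | ==
  [2] u=1 | in ⊥ | out ⊥ | ==
  [3] u=2 | in 0 | out 0 | prev ⊥ | push {}
  [4] u=3 | in ⊥ | out 0 | ==
  [5] u=4 | in 0 | out 0 | prev ⊥ | push {1,2}
  [6] u=5 | in 0 | out 0 | prev ⊥ | push {0}
  [7] u=6 | in 0 | out − | prev ⊥ | push {5}
  [8] u=1 | in 0 | out 0 | prev ⊥ | push {}
  [9] u=2 | in 0 | out 0 | ==
  [10] u=0 | in 0 | out 0 | prev ⊥ | push {1,2,6}
  [11] u=5 | in ⊤ | out ⊤ | prev 0 | push {0}
  [12] u=1 | in 0 | out 0 | ==
  [13] u=2 | in 0 | out 0 | ==
  [14] u=6 | in 0 | out − | ==
  [15] u=0 | in ⊤ | out ⊤ | prev 0 | push {1,2,6}
  [16] u=1 | in ⊤ | out ⊤ | prev 0 | push {}
  [17] u=2 | in ⊤ | out ⊤ | prev 0 | push {4}
  [18] u=6 | in ⊤ | out − | ==
  [19] u=4 | in ⊤ | out ⊤ | prev 0 | push {1,2,5}
  [20] u=1 | in ⊤ | out ⊤ | ==
  [21] u=2 | in ⊤ | out ⊤ | ==
  [22] u=5 | in ⊤ | out ⊤ | ==

Converged values:
  [0] ⊤
  [1] ⊤
  [2] ⊤
  [3] 0
  [4] ⊤
  [5] ⊤
  [6] −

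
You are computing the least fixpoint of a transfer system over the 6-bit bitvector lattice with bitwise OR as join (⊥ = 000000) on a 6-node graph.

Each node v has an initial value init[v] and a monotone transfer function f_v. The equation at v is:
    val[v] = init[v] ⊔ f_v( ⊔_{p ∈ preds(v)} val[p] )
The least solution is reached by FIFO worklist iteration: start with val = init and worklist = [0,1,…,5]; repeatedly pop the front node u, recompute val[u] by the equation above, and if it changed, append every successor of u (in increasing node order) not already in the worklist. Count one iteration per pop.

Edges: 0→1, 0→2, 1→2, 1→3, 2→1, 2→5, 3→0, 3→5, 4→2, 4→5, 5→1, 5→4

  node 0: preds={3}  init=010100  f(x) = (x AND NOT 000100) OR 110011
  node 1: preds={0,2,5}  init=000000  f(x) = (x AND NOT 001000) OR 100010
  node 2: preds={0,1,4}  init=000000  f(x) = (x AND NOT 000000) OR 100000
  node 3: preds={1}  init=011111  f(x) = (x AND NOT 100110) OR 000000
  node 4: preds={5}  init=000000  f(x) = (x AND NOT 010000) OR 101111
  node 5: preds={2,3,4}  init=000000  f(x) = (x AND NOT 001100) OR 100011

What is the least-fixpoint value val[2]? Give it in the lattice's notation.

111111

Iteration log — 9 steps:
  step 1. node 0  ⊔preds=011111  new=111111  old=010100  +wl: 
  step 2. node 1  ⊔preds=111111  new=110111  old=000000  +wl: 
  step 3. node 2  ⊔preds=111111  new=111111  old=000000  +wl: 1
  step 4. node 3  ⊔preds=110111  new=011111  stable
  step 5. node 4  ⊔preds=000000  new=101111  old=000000  +wl: 2
  step 6. node 5  ⊔preds=111111  new=110011  old=000000  +wl: 4
  step 7. node 1  ⊔preds=111111  new=110111  stable
  step 8. node 2  ⊔preds=111111  new=111111  stable
  step 9. node 4  ⊔preds=110011  new=101111  stable

Least fixpoint reached:
  node 0: 111111
  node 1: 110111
  node 2: 111111
  node 3: 011111
  node 4: 101111
  node 5: 110011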